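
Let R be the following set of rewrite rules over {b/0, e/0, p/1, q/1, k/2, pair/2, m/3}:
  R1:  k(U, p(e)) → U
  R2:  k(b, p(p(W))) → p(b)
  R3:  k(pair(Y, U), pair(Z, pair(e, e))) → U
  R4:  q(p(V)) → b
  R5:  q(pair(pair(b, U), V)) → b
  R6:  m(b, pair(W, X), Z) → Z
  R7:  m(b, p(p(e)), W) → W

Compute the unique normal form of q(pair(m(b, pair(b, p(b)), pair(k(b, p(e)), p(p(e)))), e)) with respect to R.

1. q(pair(m(b, pair(b, p(b)), pair(k(b, p(e)), p(p(e)))), e))  →  q(pair(pair(k(b, p(e)), p(p(e))), e))   [R6 at 1.1]
2. q(pair(pair(k(b, p(e)), p(p(e))), e))  →  q(pair(pair(b, p(p(e))), e))   [R1 at 1.1.1]
3. q(pair(pair(b, p(p(e))), e))  →  b   [R5 at ε]

b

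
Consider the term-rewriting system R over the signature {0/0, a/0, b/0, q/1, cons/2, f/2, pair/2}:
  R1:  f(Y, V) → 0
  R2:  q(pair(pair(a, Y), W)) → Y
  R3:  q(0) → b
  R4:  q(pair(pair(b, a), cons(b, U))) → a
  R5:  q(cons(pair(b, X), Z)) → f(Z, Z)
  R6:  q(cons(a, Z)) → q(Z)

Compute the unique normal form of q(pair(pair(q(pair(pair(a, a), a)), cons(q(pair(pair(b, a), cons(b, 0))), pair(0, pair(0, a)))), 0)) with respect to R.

cons(a, pair(0, pair(0, a)))

1. q(pair(pair(q(pair(pair(a, a), a)), cons(q(pair(pair(b, a), cons(b, 0))), pair(0, pair(0, a)))), 0))  →  q(pair(pair(a, cons(q(pair(pair(b, a), cons(b, 0))), pair(0, pair(0, a)))), 0))   [R2 at 1.1.1]
2. q(pair(pair(a, cons(q(pair(pair(b, a), cons(b, 0))), pair(0, pair(0, a)))), 0))  →  cons(q(pair(pair(b, a), cons(b, 0))), pair(0, pair(0, a)))   [R2 at ε]
3. cons(q(pair(pair(b, a), cons(b, 0))), pair(0, pair(0, a)))  →  cons(a, pair(0, pair(0, a)))   [R4 at 1]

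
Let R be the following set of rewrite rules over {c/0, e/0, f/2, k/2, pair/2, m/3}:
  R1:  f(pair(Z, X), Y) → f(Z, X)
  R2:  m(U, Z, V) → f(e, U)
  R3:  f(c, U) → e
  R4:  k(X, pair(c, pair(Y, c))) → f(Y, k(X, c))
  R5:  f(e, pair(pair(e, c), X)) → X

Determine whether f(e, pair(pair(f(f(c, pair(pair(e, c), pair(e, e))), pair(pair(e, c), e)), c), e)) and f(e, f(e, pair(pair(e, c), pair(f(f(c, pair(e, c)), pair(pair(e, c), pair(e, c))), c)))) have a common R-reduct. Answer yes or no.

Reduce t₁ = f(e, pair(pair(f(f(c, pair(pair(e, c), pair(e, e))), pair(pair(e, c), e)), c), e)):
1. f(e, pair(pair(f(f(c, pair(pair(e, c), pair(e, e))), pair(pair(e, c), e)), c), e))  →  f(e, pair(pair(f(e, pair(pair(e, c), e)), c), e))   [R3 at 2.1.1.1]
2. f(e, pair(pair(f(e, pair(pair(e, c), e)), c), e))  →  f(e, pair(pair(e, c), e))   [R5 at 2.1.1]
3. f(e, pair(pair(e, c), e))  →  e   [R5 at ε]

Reduce t₂ = f(e, f(e, pair(pair(e, c), pair(f(f(c, pair(e, c)), pair(pair(e, c), pair(e, c))), c)))):
1. f(e, f(e, pair(pair(e, c), pair(f(f(c, pair(e, c)), pair(pair(e, c), pair(e, c))), c))))  →  f(e, pair(f(f(c, pair(e, c)), pair(pair(e, c), pair(e, c))), c))   [R5 at 2]
2. f(e, pair(f(f(c, pair(e, c)), pair(pair(e, c), pair(e, c))), c))  →  f(e, pair(f(e, pair(pair(e, c), pair(e, c))), c))   [R3 at 2.1.1]
3. f(e, pair(f(e, pair(pair(e, c), pair(e, c))), c))  →  f(e, pair(pair(e, c), c))   [R5 at 2.1]
4. f(e, pair(pair(e, c), c))  →  c   [R5 at ε]

no — NF(t₁) = e, NF(t₂) = c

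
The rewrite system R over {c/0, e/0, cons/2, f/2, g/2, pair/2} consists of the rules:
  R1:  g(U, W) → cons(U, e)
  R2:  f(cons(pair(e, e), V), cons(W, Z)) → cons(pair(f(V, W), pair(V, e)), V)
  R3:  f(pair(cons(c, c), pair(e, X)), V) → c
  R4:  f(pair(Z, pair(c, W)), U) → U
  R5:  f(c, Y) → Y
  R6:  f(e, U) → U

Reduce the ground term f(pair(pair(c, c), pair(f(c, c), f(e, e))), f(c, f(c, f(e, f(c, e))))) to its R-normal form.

e

1. f(pair(pair(c, c), pair(f(c, c), f(e, e))), f(c, f(c, f(e, f(c, e)))))  →  f(pair(pair(c, c), pair(c, f(e, e))), f(c, f(c, f(e, f(c, e)))))   [R5 at 1.2.1]
2. f(pair(pair(c, c), pair(c, f(e, e))), f(c, f(c, f(e, f(c, e)))))  →  f(c, f(c, f(e, f(c, e))))   [R4 at ε]
3. f(c, f(c, f(e, f(c, e))))  →  f(c, f(e, f(c, e)))   [R5 at ε]
4. f(c, f(e, f(c, e)))  →  f(e, f(c, e))   [R5 at ε]
5. f(e, f(c, e))  →  f(c, e)   [R6 at ε]
6. f(c, e)  →  e   [R5 at ε]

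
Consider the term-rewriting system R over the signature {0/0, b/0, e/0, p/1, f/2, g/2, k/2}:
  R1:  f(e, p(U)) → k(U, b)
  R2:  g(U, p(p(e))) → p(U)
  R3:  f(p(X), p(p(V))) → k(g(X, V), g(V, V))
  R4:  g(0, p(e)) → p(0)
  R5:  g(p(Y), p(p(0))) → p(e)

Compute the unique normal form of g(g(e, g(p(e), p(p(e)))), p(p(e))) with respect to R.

1. g(g(e, g(p(e), p(p(e)))), p(p(e)))  →  p(g(e, g(p(e), p(p(e)))))   [R2 at ε]
2. p(g(e, g(p(e), p(p(e)))))  →  p(g(e, p(p(e))))   [R2 at 1.2]
3. p(g(e, p(p(e))))  →  p(p(e))   [R2 at 1]

p(p(e))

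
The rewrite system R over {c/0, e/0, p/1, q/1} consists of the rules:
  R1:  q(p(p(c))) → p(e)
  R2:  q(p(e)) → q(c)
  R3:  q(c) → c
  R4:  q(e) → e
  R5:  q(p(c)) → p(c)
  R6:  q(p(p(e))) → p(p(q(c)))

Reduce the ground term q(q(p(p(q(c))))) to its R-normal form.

1. q(q(p(p(q(c)))))  →  q(q(p(p(c))))   [R3 at 1.1.1.1]
2. q(q(p(p(c))))  →  q(p(e))   [R1 at 1]
3. q(p(e))  →  q(c)   [R2 at ε]
4. q(c)  →  c   [R3 at ε]

c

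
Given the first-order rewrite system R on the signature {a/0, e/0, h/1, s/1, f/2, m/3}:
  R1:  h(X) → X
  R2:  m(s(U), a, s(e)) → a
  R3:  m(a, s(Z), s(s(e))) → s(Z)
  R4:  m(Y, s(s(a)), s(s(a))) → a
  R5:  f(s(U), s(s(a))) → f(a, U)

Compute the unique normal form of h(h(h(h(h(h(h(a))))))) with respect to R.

a

1. h(h(h(h(h(h(h(a)))))))  →  h(h(h(h(h(h(a))))))   [R1 at ε]
2. h(h(h(h(h(h(a))))))  →  h(h(h(h(h(a)))))   [R1 at ε]
3. h(h(h(h(h(a)))))  →  h(h(h(h(a))))   [R1 at ε]
4. h(h(h(h(a))))  →  h(h(h(a)))   [R1 at ε]
5. h(h(h(a)))  →  h(h(a))   [R1 at ε]
6. h(h(a))  →  h(a)   [R1 at ε]
7. h(a)  →  a   [R1 at ε]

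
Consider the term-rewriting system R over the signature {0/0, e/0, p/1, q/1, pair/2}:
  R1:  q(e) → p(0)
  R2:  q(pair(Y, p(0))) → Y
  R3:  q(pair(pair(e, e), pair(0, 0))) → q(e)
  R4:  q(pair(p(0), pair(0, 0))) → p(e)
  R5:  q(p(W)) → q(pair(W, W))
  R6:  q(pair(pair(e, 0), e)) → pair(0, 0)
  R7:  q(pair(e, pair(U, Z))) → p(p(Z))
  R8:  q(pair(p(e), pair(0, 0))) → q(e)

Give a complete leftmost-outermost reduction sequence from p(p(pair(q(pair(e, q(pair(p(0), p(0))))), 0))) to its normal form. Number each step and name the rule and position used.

1. p(p(pair(q(pair(e, q(pair(p(0), p(0))))), 0)))  →  p(p(pair(q(pair(e, p(0))), 0)))   [R2 at 1.1.1.1.2]
2. p(p(pair(q(pair(e, p(0))), 0)))  →  p(p(pair(e, 0)))   [R2 at 1.1.1]

p(p(pair(e, 0)))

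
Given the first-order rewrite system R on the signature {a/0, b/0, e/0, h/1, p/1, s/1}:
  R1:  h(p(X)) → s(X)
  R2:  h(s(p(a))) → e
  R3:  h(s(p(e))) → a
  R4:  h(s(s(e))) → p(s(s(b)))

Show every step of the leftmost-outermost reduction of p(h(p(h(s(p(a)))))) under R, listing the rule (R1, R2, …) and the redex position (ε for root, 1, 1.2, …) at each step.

1. p(h(p(h(s(p(a))))))  →  p(s(h(s(p(a)))))   [R1 at 1]
2. p(s(h(s(p(a)))))  →  p(s(e))   [R2 at 1.1]

p(s(e))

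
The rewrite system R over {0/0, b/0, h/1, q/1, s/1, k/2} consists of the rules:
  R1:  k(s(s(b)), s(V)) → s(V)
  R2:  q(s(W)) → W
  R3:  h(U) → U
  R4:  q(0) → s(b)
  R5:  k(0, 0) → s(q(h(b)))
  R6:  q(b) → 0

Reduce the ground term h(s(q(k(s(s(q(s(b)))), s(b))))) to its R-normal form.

s(b)

1. h(s(q(k(s(s(q(s(b)))), s(b)))))  →  s(q(k(s(s(q(s(b)))), s(b))))   [R3 at ε]
2. s(q(k(s(s(q(s(b)))), s(b))))  →  s(q(k(s(s(b)), s(b))))   [R2 at 1.1.1.1.1]
3. s(q(k(s(s(b)), s(b))))  →  s(q(s(b)))   [R1 at 1.1]
4. s(q(s(b)))  →  s(b)   [R2 at 1]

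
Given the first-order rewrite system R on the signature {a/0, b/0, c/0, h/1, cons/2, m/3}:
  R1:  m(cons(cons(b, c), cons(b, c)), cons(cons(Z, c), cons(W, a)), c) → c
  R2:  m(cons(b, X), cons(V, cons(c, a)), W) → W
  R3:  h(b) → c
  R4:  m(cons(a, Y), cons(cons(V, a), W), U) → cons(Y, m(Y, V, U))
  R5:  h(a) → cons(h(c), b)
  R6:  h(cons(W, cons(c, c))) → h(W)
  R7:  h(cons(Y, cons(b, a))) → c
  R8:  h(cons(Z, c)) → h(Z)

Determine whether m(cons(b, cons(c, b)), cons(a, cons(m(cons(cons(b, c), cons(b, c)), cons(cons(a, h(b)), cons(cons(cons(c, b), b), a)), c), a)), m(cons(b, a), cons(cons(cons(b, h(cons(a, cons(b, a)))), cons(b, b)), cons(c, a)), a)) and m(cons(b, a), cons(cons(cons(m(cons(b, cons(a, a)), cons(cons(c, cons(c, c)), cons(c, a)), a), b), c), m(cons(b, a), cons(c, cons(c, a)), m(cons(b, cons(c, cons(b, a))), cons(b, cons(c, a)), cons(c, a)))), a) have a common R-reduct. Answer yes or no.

yes — NF(t₁) = a, NF(t₂) = a

Reduce t₁ = m(cons(b, cons(c, b)), cons(a, cons(m(cons(cons(b, c), cons(b, c)), cons(cons(a, h(b)), cons(cons(cons(c, b), b), a)), c), a)), m(cons(b, a), cons(cons(cons(b, h(cons(a, cons(b, a)))), cons(b, b)), cons(c, a)), a)):
1. m(cons(b, cons(c, b)), cons(a, cons(m(cons(cons(b, c), cons(b, c)), cons(cons(a, h(b)), cons(cons(cons(c, b), b), a)), c), a)), m(cons(b, a), cons(cons(cons(b, h(cons(a, cons(b, a)))), cons(b, b)), cons(c, a)), a))  →  m(cons(b, cons(c, b)), cons(a, cons(m(cons(cons(b, c), cons(b, c)), cons(cons(a, c), cons(cons(cons(c, b), b), a)), c), a)), m(cons(b, a), cons(cons(cons(b, h(cons(a, cons(b, a)))), cons(b, b)), cons(c, a)), a))   [R3 at 2.2.1.2.1.2]
2. m(cons(b, cons(c, b)), cons(a, cons(m(cons(cons(b, c), cons(b, c)), cons(cons(a, c), cons(cons(cons(c, b), b), a)), c), a)), m(cons(b, a), cons(cons(cons(b, h(cons(a, cons(b, a)))), cons(b, b)), cons(c, a)), a))  →  m(cons(b, cons(c, b)), cons(a, cons(c, a)), m(cons(b, a), cons(cons(cons(b, h(cons(a, cons(b, a)))), cons(b, b)), cons(c, a)), a))   [R1 at 2.2.1]
3. m(cons(b, cons(c, b)), cons(a, cons(c, a)), m(cons(b, a), cons(cons(cons(b, h(cons(a, cons(b, a)))), cons(b, b)), cons(c, a)), a))  →  m(cons(b, a), cons(cons(cons(b, h(cons(a, cons(b, a)))), cons(b, b)), cons(c, a)), a)   [R2 at ε]
4. m(cons(b, a), cons(cons(cons(b, h(cons(a, cons(b, a)))), cons(b, b)), cons(c, a)), a)  →  a   [R2 at ε]

Reduce t₂ = m(cons(b, a), cons(cons(cons(m(cons(b, cons(a, a)), cons(cons(c, cons(c, c)), cons(c, a)), a), b), c), m(cons(b, a), cons(c, cons(c, a)), m(cons(b, cons(c, cons(b, a))), cons(b, cons(c, a)), cons(c, a)))), a):
1. m(cons(b, a), cons(cons(cons(m(cons(b, cons(a, a)), cons(cons(c, cons(c, c)), cons(c, a)), a), b), c), m(cons(b, a), cons(c, cons(c, a)), m(cons(b, cons(c, cons(b, a))), cons(b, cons(c, a)), cons(c, a)))), a)  →  m(cons(b, a), cons(cons(cons(a, b), c), m(cons(b, a), cons(c, cons(c, a)), m(cons(b, cons(c, cons(b, a))), cons(b, cons(c, a)), cons(c, a)))), a)   [R2 at 2.1.1.1]
2. m(cons(b, a), cons(cons(cons(a, b), c), m(cons(b, a), cons(c, cons(c, a)), m(cons(b, cons(c, cons(b, a))), cons(b, cons(c, a)), cons(c, a)))), a)  →  m(cons(b, a), cons(cons(cons(a, b), c), m(cons(b, cons(c, cons(b, a))), cons(b, cons(c, a)), cons(c, a))), a)   [R2 at 2.2]
3. m(cons(b, a), cons(cons(cons(a, b), c), m(cons(b, cons(c, cons(b, a))), cons(b, cons(c, a)), cons(c, a))), a)  →  m(cons(b, a), cons(cons(cons(a, b), c), cons(c, a)), a)   [R2 at 2.2]
4. m(cons(b, a), cons(cons(cons(a, b), c), cons(c, a)), a)  →  a   [R2 at ε]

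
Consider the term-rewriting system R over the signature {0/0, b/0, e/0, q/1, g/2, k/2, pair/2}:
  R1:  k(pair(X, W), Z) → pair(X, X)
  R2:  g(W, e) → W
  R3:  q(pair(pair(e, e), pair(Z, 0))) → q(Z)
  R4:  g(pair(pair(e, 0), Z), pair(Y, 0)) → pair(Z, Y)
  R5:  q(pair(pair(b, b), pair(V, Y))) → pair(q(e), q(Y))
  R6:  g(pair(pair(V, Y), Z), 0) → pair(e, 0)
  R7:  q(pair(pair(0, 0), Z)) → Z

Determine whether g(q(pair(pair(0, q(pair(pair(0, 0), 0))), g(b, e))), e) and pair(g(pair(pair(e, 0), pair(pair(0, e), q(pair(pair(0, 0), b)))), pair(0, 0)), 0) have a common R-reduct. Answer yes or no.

no — NF(t₁) = b, NF(t₂) = pair(pair(pair(pair(0, e), b), 0), 0)

Reduce t₁ = g(q(pair(pair(0, q(pair(pair(0, 0), 0))), g(b, e))), e):
1. g(q(pair(pair(0, q(pair(pair(0, 0), 0))), g(b, e))), e)  →  q(pair(pair(0, q(pair(pair(0, 0), 0))), g(b, e)))   [R2 at ε]
2. q(pair(pair(0, q(pair(pair(0, 0), 0))), g(b, e)))  →  q(pair(pair(0, 0), g(b, e)))   [R7 at 1.1.2]
3. q(pair(pair(0, 0), g(b, e)))  →  g(b, e)   [R7 at ε]
4. g(b, e)  →  b   [R2 at ε]

Reduce t₂ = pair(g(pair(pair(e, 0), pair(pair(0, e), q(pair(pair(0, 0), b)))), pair(0, 0)), 0):
1. pair(g(pair(pair(e, 0), pair(pair(0, e), q(pair(pair(0, 0), b)))), pair(0, 0)), 0)  →  pair(pair(pair(pair(0, e), q(pair(pair(0, 0), b))), 0), 0)   [R4 at 1]
2. pair(pair(pair(pair(0, e), q(pair(pair(0, 0), b))), 0), 0)  →  pair(pair(pair(pair(0, e), b), 0), 0)   [R7 at 1.1.2]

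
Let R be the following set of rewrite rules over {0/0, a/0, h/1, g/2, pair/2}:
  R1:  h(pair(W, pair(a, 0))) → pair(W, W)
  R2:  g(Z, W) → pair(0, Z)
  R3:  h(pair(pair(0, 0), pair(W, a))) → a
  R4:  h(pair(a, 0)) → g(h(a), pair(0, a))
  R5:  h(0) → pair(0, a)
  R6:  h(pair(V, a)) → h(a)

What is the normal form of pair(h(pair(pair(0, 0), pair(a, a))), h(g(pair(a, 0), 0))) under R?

1. pair(h(pair(pair(0, 0), pair(a, a))), h(g(pair(a, 0), 0)))  →  pair(a, h(g(pair(a, 0), 0)))   [R3 at 1]
2. pair(a, h(g(pair(a, 0), 0)))  →  pair(a, h(pair(0, pair(a, 0))))   [R2 at 2.1]
3. pair(a, h(pair(0, pair(a, 0))))  →  pair(a, pair(0, 0))   [R1 at 2]

pair(a, pair(0, 0))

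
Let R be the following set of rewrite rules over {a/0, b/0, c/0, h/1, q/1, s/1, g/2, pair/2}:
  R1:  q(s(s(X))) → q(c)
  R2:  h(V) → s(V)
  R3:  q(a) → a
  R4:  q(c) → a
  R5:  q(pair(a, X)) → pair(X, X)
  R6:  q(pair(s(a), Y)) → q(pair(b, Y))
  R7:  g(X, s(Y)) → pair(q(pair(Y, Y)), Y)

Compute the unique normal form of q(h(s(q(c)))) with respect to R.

a

1. q(h(s(q(c))))  →  q(s(s(q(c))))   [R2 at 1]
2. q(s(s(q(c))))  →  q(c)   [R1 at ε]
3. q(c)  →  a   [R4 at ε]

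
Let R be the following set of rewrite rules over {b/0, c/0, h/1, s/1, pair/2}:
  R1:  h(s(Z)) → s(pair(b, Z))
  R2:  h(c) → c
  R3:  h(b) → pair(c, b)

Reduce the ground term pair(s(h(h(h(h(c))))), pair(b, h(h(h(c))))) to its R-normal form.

pair(s(c), pair(b, c))

1. pair(s(h(h(h(h(c))))), pair(b, h(h(h(c)))))  →  pair(s(h(h(h(c)))), pair(b, h(h(h(c)))))   [R2 at 1.1.1.1.1]
2. pair(s(h(h(h(c)))), pair(b, h(h(h(c)))))  →  pair(s(h(h(c))), pair(b, h(h(h(c)))))   [R2 at 1.1.1.1]
3. pair(s(h(h(c))), pair(b, h(h(h(c)))))  →  pair(s(h(c)), pair(b, h(h(h(c)))))   [R2 at 1.1.1]
4. pair(s(h(c)), pair(b, h(h(h(c)))))  →  pair(s(c), pair(b, h(h(h(c)))))   [R2 at 1.1]
5. pair(s(c), pair(b, h(h(h(c)))))  →  pair(s(c), pair(b, h(h(c))))   [R2 at 2.2.1.1]
6. pair(s(c), pair(b, h(h(c))))  →  pair(s(c), pair(b, h(c)))   [R2 at 2.2.1]
7. pair(s(c), pair(b, h(c)))  →  pair(s(c), pair(b, c))   [R2 at 2.2]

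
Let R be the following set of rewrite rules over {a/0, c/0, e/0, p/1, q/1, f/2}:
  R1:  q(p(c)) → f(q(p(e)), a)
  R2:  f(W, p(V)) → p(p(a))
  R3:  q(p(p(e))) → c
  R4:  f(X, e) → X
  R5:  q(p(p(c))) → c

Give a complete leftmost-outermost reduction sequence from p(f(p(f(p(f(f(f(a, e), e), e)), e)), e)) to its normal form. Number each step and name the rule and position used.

1. p(f(p(f(p(f(f(f(a, e), e), e)), e)), e))  →  p(p(f(p(f(f(f(a, e), e), e)), e)))   [R4 at 1]
2. p(p(f(p(f(f(f(a, e), e), e)), e)))  →  p(p(p(f(f(f(a, e), e), e))))   [R4 at 1.1]
3. p(p(p(f(f(f(a, e), e), e))))  →  p(p(p(f(f(a, e), e))))   [R4 at 1.1.1]
4. p(p(p(f(f(a, e), e))))  →  p(p(p(f(a, e))))   [R4 at 1.1.1]
5. p(p(p(f(a, e))))  →  p(p(p(a)))   [R4 at 1.1.1]

p(p(p(a)))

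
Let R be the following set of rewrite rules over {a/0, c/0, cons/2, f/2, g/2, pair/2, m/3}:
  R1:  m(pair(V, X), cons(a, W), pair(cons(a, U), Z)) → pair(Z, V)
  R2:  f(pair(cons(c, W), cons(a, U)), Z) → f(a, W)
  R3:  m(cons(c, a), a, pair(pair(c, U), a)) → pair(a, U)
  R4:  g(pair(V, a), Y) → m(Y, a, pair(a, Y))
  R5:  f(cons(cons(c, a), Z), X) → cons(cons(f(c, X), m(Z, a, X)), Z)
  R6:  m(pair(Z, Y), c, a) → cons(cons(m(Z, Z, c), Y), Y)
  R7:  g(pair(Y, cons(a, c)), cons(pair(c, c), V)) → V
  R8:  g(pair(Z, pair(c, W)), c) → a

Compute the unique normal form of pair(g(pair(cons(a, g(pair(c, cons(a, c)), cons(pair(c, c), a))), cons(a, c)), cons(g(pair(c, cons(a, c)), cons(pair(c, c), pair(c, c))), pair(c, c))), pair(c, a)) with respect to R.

1. pair(g(pair(cons(a, g(pair(c, cons(a, c)), cons(pair(c, c), a))), cons(a, c)), cons(g(pair(c, cons(a, c)), cons(pair(c, c), pair(c, c))), pair(c, c))), pair(c, a))  →  pair(g(pair(cons(a, a), cons(a, c)), cons(g(pair(c, cons(a, c)), cons(pair(c, c), pair(c, c))), pair(c, c))), pair(c, a))   [R7 at 1.1.1.2]
2. pair(g(pair(cons(a, a), cons(a, c)), cons(g(pair(c, cons(a, c)), cons(pair(c, c), pair(c, c))), pair(c, c))), pair(c, a))  →  pair(g(pair(cons(a, a), cons(a, c)), cons(pair(c, c), pair(c, c))), pair(c, a))   [R7 at 1.2.1]
3. pair(g(pair(cons(a, a), cons(a, c)), cons(pair(c, c), pair(c, c))), pair(c, a))  →  pair(pair(c, c), pair(c, a))   [R7 at 1]

pair(pair(c, c), pair(c, a))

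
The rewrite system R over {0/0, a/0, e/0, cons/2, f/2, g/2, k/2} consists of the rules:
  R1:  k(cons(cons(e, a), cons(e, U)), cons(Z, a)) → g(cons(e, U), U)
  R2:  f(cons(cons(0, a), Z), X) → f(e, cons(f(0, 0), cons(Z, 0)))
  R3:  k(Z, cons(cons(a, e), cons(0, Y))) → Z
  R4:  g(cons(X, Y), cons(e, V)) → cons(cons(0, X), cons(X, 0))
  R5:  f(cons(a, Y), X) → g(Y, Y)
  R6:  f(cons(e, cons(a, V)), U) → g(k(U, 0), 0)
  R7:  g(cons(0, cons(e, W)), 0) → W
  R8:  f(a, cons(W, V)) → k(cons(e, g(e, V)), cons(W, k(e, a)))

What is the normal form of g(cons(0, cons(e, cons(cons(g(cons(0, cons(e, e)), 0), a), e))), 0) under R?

1. g(cons(0, cons(e, cons(cons(g(cons(0, cons(e, e)), 0), a), e))), 0)  →  cons(cons(g(cons(0, cons(e, e)), 0), a), e)   [R7 at ε]
2. cons(cons(g(cons(0, cons(e, e)), 0), a), e)  →  cons(cons(e, a), e)   [R7 at 1.1]

cons(cons(e, a), e)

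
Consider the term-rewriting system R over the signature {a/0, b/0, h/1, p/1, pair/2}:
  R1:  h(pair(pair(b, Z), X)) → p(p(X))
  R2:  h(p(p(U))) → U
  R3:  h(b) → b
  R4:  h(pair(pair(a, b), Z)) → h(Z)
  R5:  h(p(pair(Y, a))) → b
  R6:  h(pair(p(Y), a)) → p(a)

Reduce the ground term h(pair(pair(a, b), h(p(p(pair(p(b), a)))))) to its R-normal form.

p(a)

1. h(pair(pair(a, b), h(p(p(pair(p(b), a))))))  →  h(h(p(p(pair(p(b), a)))))   [R4 at ε]
2. h(h(p(p(pair(p(b), a)))))  →  h(pair(p(b), a))   [R2 at 1]
3. h(pair(p(b), a))  →  p(a)   [R6 at ε]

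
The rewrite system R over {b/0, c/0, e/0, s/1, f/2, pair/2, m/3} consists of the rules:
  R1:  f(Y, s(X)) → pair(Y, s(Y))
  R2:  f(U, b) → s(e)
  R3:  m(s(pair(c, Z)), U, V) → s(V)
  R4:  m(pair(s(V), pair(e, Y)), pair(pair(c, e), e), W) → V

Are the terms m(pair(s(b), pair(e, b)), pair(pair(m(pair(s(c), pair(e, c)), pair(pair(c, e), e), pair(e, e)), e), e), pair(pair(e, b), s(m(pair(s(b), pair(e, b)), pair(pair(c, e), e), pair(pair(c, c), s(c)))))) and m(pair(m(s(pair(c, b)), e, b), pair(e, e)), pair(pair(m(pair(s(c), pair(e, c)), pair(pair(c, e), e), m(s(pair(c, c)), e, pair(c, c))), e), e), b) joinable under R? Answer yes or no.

Reduce t₁ = m(pair(s(b), pair(e, b)), pair(pair(m(pair(s(c), pair(e, c)), pair(pair(c, e), e), pair(e, e)), e), e), pair(pair(e, b), s(m(pair(s(b), pair(e, b)), pair(pair(c, e), e), pair(pair(c, c), s(c)))))):
1. m(pair(s(b), pair(e, b)), pair(pair(m(pair(s(c), pair(e, c)), pair(pair(c, e), e), pair(e, e)), e), e), pair(pair(e, b), s(m(pair(s(b), pair(e, b)), pair(pair(c, e), e), pair(pair(c, c), s(c))))))  →  m(pair(s(b), pair(e, b)), pair(pair(c, e), e), pair(pair(e, b), s(m(pair(s(b), pair(e, b)), pair(pair(c, e), e), pair(pair(c, c), s(c))))))   [R4 at 2.1.1]
2. m(pair(s(b), pair(e, b)), pair(pair(c, e), e), pair(pair(e, b), s(m(pair(s(b), pair(e, b)), pair(pair(c, e), e), pair(pair(c, c), s(c))))))  →  b   [R4 at ε]

Reduce t₂ = m(pair(m(s(pair(c, b)), e, b), pair(e, e)), pair(pair(m(pair(s(c), pair(e, c)), pair(pair(c, e), e), m(s(pair(c, c)), e, pair(c, c))), e), e), b):
1. m(pair(m(s(pair(c, b)), e, b), pair(e, e)), pair(pair(m(pair(s(c), pair(e, c)), pair(pair(c, e), e), m(s(pair(c, c)), e, pair(c, c))), e), e), b)  →  m(pair(s(b), pair(e, e)), pair(pair(m(pair(s(c), pair(e, c)), pair(pair(c, e), e), m(s(pair(c, c)), e, pair(c, c))), e), e), b)   [R3 at 1.1]
2. m(pair(s(b), pair(e, e)), pair(pair(m(pair(s(c), pair(e, c)), pair(pair(c, e), e), m(s(pair(c, c)), e, pair(c, c))), e), e), b)  →  m(pair(s(b), pair(e, e)), pair(pair(c, e), e), b)   [R4 at 2.1.1]
3. m(pair(s(b), pair(e, e)), pair(pair(c, e), e), b)  →  b   [R4 at ε]

yes — NF(t₁) = b, NF(t₂) = b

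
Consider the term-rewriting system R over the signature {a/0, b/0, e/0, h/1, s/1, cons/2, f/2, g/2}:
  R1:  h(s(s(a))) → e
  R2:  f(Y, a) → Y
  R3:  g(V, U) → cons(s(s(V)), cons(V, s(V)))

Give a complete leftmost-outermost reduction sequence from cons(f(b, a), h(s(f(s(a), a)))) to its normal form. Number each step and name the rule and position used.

cons(b, e)

1. cons(f(b, a), h(s(f(s(a), a))))  →  cons(b, h(s(f(s(a), a))))   [R2 at 1]
2. cons(b, h(s(f(s(a), a))))  →  cons(b, h(s(s(a))))   [R2 at 2.1.1]
3. cons(b, h(s(s(a))))  →  cons(b, e)   [R1 at 2]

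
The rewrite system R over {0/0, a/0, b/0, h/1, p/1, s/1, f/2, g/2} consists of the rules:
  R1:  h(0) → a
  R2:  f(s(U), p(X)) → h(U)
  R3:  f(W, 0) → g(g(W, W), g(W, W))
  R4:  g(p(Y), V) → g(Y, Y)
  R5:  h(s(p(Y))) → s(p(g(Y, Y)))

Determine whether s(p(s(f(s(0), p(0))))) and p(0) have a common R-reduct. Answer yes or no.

Reduce t₁ = s(p(s(f(s(0), p(0))))):
1. s(p(s(f(s(0), p(0)))))  →  s(p(s(h(0))))   [R2 at 1.1.1]
2. s(p(s(h(0))))  →  s(p(s(a)))   [R1 at 1.1.1]

Reduce t₂ = p(0):

no — NF(t₁) = s(p(s(a))), NF(t₂) = p(0)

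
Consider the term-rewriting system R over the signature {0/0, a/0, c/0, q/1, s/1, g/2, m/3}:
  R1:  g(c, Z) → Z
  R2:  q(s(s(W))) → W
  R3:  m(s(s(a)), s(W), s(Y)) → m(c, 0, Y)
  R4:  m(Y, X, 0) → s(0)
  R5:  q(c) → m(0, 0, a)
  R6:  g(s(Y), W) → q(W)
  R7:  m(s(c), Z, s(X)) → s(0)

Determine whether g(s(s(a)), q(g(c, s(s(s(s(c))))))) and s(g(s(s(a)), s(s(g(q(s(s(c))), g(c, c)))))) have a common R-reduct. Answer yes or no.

no — NF(t₁) = c, NF(t₂) = s(c)

Reduce t₁ = g(s(s(a)), q(g(c, s(s(s(s(c))))))):
1. g(s(s(a)), q(g(c, s(s(s(s(c)))))))  →  q(q(g(c, s(s(s(s(c)))))))   [R6 at ε]
2. q(q(g(c, s(s(s(s(c)))))))  →  q(q(s(s(s(s(c))))))   [R1 at 1.1]
3. q(q(s(s(s(s(c))))))  →  q(s(s(c)))   [R2 at 1]
4. q(s(s(c)))  →  c   [R2 at ε]

Reduce t₂ = s(g(s(s(a)), s(s(g(q(s(s(c))), g(c, c)))))):
1. s(g(s(s(a)), s(s(g(q(s(s(c))), g(c, c))))))  →  s(q(s(s(g(q(s(s(c))), g(c, c))))))   [R6 at 1]
2. s(q(s(s(g(q(s(s(c))), g(c, c))))))  →  s(g(q(s(s(c))), g(c, c)))   [R2 at 1]
3. s(g(q(s(s(c))), g(c, c)))  →  s(g(c, g(c, c)))   [R2 at 1.1]
4. s(g(c, g(c, c)))  →  s(g(c, c))   [R1 at 1]
5. s(g(c, c))  →  s(c)   [R1 at 1]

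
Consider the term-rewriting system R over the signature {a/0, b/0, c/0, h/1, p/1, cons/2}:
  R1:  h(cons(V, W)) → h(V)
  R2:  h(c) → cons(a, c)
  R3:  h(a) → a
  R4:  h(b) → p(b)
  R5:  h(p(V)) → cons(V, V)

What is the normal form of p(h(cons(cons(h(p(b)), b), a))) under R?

1. p(h(cons(cons(h(p(b)), b), a)))  →  p(h(cons(h(p(b)), b)))   [R1 at 1]
2. p(h(cons(h(p(b)), b)))  →  p(h(h(p(b))))   [R1 at 1]
3. p(h(h(p(b))))  →  p(h(cons(b, b)))   [R5 at 1.1]
4. p(h(cons(b, b)))  →  p(h(b))   [R1 at 1]
5. p(h(b))  →  p(p(b))   [R4 at 1]

p(p(b))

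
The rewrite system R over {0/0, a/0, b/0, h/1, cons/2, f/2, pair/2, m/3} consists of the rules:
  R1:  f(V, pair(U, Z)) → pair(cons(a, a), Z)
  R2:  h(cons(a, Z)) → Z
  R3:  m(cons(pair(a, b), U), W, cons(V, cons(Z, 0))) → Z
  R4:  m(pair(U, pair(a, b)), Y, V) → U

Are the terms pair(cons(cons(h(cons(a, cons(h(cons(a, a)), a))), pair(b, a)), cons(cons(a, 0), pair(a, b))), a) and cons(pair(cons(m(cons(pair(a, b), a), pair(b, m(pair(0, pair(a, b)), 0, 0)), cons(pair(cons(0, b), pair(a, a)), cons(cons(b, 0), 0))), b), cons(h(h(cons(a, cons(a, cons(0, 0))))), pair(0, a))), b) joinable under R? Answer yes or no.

no — NF(t₁) = pair(cons(cons(cons(a, a), pair(b, a)), cons(cons(a, 0), pair(a, b))), a), NF(t₂) = cons(pair(cons(cons(b, 0), b), cons(cons(0, 0), pair(0, a))), b)

Reduce t₁ = pair(cons(cons(h(cons(a, cons(h(cons(a, a)), a))), pair(b, a)), cons(cons(a, 0), pair(a, b))), a):
1. pair(cons(cons(h(cons(a, cons(h(cons(a, a)), a))), pair(b, a)), cons(cons(a, 0), pair(a, b))), a)  →  pair(cons(cons(cons(h(cons(a, a)), a), pair(b, a)), cons(cons(a, 0), pair(a, b))), a)   [R2 at 1.1.1]
2. pair(cons(cons(cons(h(cons(a, a)), a), pair(b, a)), cons(cons(a, 0), pair(a, b))), a)  →  pair(cons(cons(cons(a, a), pair(b, a)), cons(cons(a, 0), pair(a, b))), a)   [R2 at 1.1.1.1]

Reduce t₂ = cons(pair(cons(m(cons(pair(a, b), a), pair(b, m(pair(0, pair(a, b)), 0, 0)), cons(pair(cons(0, b), pair(a, a)), cons(cons(b, 0), 0))), b), cons(h(h(cons(a, cons(a, cons(0, 0))))), pair(0, a))), b):
1. cons(pair(cons(m(cons(pair(a, b), a), pair(b, m(pair(0, pair(a, b)), 0, 0)), cons(pair(cons(0, b), pair(a, a)), cons(cons(b, 0), 0))), b), cons(h(h(cons(a, cons(a, cons(0, 0))))), pair(0, a))), b)  →  cons(pair(cons(cons(b, 0), b), cons(h(h(cons(a, cons(a, cons(0, 0))))), pair(0, a))), b)   [R3 at 1.1.1]
2. cons(pair(cons(cons(b, 0), b), cons(h(h(cons(a, cons(a, cons(0, 0))))), pair(0, a))), b)  →  cons(pair(cons(cons(b, 0), b), cons(h(cons(a, cons(0, 0))), pair(0, a))), b)   [R2 at 1.2.1.1]
3. cons(pair(cons(cons(b, 0), b), cons(h(cons(a, cons(0, 0))), pair(0, a))), b)  →  cons(pair(cons(cons(b, 0), b), cons(cons(0, 0), pair(0, a))), b)   [R2 at 1.2.1]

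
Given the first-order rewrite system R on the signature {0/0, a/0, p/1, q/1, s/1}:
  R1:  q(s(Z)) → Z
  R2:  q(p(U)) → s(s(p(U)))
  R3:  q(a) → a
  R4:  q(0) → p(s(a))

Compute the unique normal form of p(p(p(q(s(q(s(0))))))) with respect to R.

1. p(p(p(q(s(q(s(0)))))))  →  p(p(p(q(s(0)))))   [R1 at 1.1.1]
2. p(p(p(q(s(0)))))  →  p(p(p(0)))   [R1 at 1.1.1]

p(p(p(0)))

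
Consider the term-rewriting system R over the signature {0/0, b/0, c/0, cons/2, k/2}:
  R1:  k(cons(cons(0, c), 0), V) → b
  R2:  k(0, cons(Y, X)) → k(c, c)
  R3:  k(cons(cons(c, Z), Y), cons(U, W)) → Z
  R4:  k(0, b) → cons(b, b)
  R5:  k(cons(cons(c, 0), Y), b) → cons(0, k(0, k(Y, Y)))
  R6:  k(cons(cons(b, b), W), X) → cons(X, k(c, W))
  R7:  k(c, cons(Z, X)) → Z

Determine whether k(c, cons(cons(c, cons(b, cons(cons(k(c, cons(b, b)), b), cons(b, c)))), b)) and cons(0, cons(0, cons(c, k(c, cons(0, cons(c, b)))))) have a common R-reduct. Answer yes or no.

no — NF(t₁) = cons(c, cons(b, cons(cons(b, b), cons(b, c)))), NF(t₂) = cons(0, cons(0, cons(c, 0)))

Reduce t₁ = k(c, cons(cons(c, cons(b, cons(cons(k(c, cons(b, b)), b), cons(b, c)))), b)):
1. k(c, cons(cons(c, cons(b, cons(cons(k(c, cons(b, b)), b), cons(b, c)))), b))  →  cons(c, cons(b, cons(cons(k(c, cons(b, b)), b), cons(b, c))))   [R7 at ε]
2. cons(c, cons(b, cons(cons(k(c, cons(b, b)), b), cons(b, c))))  →  cons(c, cons(b, cons(cons(b, b), cons(b, c))))   [R7 at 2.2.1.1]

Reduce t₂ = cons(0, cons(0, cons(c, k(c, cons(0, cons(c, b)))))):
1. cons(0, cons(0, cons(c, k(c, cons(0, cons(c, b))))))  →  cons(0, cons(0, cons(c, 0)))   [R7 at 2.2.2]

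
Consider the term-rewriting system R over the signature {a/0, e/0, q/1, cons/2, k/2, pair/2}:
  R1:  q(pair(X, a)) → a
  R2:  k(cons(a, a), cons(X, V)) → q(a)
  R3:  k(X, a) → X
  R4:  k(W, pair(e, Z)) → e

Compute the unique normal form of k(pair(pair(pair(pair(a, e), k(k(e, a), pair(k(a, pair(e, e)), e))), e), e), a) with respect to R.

1. k(pair(pair(pair(pair(a, e), k(k(e, a), pair(k(a, pair(e, e)), e))), e), e), a)  →  pair(pair(pair(pair(a, e), k(k(e, a), pair(k(a, pair(e, e)), e))), e), e)   [R3 at ε]
2. pair(pair(pair(pair(a, e), k(k(e, a), pair(k(a, pair(e, e)), e))), e), e)  →  pair(pair(pair(pair(a, e), k(e, pair(k(a, pair(e, e)), e))), e), e)   [R3 at 1.1.2.1]
3. pair(pair(pair(pair(a, e), k(e, pair(k(a, pair(e, e)), e))), e), e)  →  pair(pair(pair(pair(a, e), k(e, pair(e, e))), e), e)   [R4 at 1.1.2.2.1]
4. pair(pair(pair(pair(a, e), k(e, pair(e, e))), e), e)  →  pair(pair(pair(pair(a, e), e), e), e)   [R4 at 1.1.2]

pair(pair(pair(pair(a, e), e), e), e)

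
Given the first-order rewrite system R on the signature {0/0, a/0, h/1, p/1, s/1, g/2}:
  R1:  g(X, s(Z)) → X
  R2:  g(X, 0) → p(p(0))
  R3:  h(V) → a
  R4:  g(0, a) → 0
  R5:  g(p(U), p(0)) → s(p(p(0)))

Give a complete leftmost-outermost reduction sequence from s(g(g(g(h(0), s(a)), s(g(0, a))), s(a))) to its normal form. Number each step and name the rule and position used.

s(a)

1. s(g(g(g(h(0), s(a)), s(g(0, a))), s(a)))  →  s(g(g(h(0), s(a)), s(g(0, a))))   [R1 at 1]
2. s(g(g(h(0), s(a)), s(g(0, a))))  →  s(g(h(0), s(a)))   [R1 at 1]
3. s(g(h(0), s(a)))  →  s(h(0))   [R1 at 1]
4. s(h(0))  →  s(a)   [R3 at 1]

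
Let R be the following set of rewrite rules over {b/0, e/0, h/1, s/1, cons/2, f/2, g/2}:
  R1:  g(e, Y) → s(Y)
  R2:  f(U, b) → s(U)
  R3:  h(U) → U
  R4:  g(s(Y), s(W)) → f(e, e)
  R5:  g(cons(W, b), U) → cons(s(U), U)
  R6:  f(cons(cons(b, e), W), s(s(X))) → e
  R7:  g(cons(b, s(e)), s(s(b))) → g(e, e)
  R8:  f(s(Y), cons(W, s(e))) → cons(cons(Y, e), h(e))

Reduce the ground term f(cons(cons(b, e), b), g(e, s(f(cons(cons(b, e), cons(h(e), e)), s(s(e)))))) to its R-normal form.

e

1. f(cons(cons(b, e), b), g(e, s(f(cons(cons(b, e), cons(h(e), e)), s(s(e))))))  →  f(cons(cons(b, e), b), s(s(f(cons(cons(b, e), cons(h(e), e)), s(s(e))))))   [R1 at 2]
2. f(cons(cons(b, e), b), s(s(f(cons(cons(b, e), cons(h(e), e)), s(s(e))))))  →  e   [R6 at ε]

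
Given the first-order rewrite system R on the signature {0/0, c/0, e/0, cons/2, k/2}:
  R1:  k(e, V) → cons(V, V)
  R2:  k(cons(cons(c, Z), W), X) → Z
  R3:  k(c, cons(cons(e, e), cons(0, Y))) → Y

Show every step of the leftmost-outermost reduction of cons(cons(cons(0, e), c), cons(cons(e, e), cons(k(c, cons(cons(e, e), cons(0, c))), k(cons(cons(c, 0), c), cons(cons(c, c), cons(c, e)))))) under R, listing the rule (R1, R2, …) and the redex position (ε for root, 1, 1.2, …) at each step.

cons(cons(cons(0, e), c), cons(cons(e, e), cons(c, 0)))

1. cons(cons(cons(0, e), c), cons(cons(e, e), cons(k(c, cons(cons(e, e), cons(0, c))), k(cons(cons(c, 0), c), cons(cons(c, c), cons(c, e))))))  →  cons(cons(cons(0, e), c), cons(cons(e, e), cons(c, k(cons(cons(c, 0), c), cons(cons(c, c), cons(c, e))))))   [R3 at 2.2.1]
2. cons(cons(cons(0, e), c), cons(cons(e, e), cons(c, k(cons(cons(c, 0), c), cons(cons(c, c), cons(c, e))))))  →  cons(cons(cons(0, e), c), cons(cons(e, e), cons(c, 0)))   [R2 at 2.2.2]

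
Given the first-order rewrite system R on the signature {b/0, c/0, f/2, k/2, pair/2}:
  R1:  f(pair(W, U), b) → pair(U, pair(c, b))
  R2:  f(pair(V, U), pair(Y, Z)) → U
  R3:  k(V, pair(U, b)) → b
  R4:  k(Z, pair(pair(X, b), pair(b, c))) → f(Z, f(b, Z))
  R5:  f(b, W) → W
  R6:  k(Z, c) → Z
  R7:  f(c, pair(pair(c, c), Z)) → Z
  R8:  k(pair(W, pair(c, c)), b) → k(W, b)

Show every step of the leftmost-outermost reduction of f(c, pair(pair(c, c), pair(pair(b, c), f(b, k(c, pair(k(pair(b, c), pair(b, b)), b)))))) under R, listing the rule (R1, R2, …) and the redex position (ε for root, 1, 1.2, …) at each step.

pair(pair(b, c), b)

1. f(c, pair(pair(c, c), pair(pair(b, c), f(b, k(c, pair(k(pair(b, c), pair(b, b)), b))))))  →  pair(pair(b, c), f(b, k(c, pair(k(pair(b, c), pair(b, b)), b))))   [R7 at ε]
2. pair(pair(b, c), f(b, k(c, pair(k(pair(b, c), pair(b, b)), b))))  →  pair(pair(b, c), k(c, pair(k(pair(b, c), pair(b, b)), b)))   [R5 at 2]
3. pair(pair(b, c), k(c, pair(k(pair(b, c), pair(b, b)), b)))  →  pair(pair(b, c), b)   [R3 at 2]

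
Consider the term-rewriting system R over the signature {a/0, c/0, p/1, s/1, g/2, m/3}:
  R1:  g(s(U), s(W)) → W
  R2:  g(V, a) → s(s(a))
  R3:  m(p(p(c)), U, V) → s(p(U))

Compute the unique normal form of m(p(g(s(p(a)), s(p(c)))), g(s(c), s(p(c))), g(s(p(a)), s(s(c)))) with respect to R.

1. m(p(g(s(p(a)), s(p(c)))), g(s(c), s(p(c))), g(s(p(a)), s(s(c))))  →  m(p(p(c)), g(s(c), s(p(c))), g(s(p(a)), s(s(c))))   [R1 at 1.1]
2. m(p(p(c)), g(s(c), s(p(c))), g(s(p(a)), s(s(c))))  →  s(p(g(s(c), s(p(c)))))   [R3 at ε]
3. s(p(g(s(c), s(p(c)))))  →  s(p(p(c)))   [R1 at 1.1]

s(p(p(c)))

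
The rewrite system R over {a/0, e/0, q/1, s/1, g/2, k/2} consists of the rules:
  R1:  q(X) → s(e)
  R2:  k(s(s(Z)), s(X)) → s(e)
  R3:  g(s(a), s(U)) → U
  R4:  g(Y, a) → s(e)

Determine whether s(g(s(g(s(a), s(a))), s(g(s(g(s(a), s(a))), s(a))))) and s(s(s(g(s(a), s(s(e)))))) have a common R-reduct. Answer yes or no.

Reduce t₁ = s(g(s(g(s(a), s(a))), s(g(s(g(s(a), s(a))), s(a))))):
1. s(g(s(g(s(a), s(a))), s(g(s(g(s(a), s(a))), s(a)))))  →  s(g(s(a), s(g(s(g(s(a), s(a))), s(a)))))   [R3 at 1.1.1]
2. s(g(s(a), s(g(s(g(s(a), s(a))), s(a)))))  →  s(g(s(g(s(a), s(a))), s(a)))   [R3 at 1]
3. s(g(s(g(s(a), s(a))), s(a)))  →  s(g(s(a), s(a)))   [R3 at 1.1.1]
4. s(g(s(a), s(a)))  →  s(a)   [R3 at 1]

Reduce t₂ = s(s(s(g(s(a), s(s(e)))))):
1. s(s(s(g(s(a), s(s(e))))))  →  s(s(s(s(e))))   [R3 at 1.1.1]

no — NF(t₁) = s(a), NF(t₂) = s(s(s(s(e))))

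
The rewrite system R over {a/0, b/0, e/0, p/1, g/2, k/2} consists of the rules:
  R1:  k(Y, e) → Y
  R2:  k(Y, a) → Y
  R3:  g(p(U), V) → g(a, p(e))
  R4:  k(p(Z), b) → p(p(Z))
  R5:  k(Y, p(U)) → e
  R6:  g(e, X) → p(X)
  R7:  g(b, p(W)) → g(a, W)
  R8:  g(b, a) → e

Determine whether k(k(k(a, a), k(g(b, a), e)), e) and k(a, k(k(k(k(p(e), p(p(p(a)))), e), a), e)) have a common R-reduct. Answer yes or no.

Reduce t₁ = k(k(k(a, a), k(g(b, a), e)), e):
1. k(k(k(a, a), k(g(b, a), e)), e)  →  k(k(a, a), k(g(b, a), e))   [R1 at ε]
2. k(k(a, a), k(g(b, a), e))  →  k(a, k(g(b, a), e))   [R2 at 1]
3. k(a, k(g(b, a), e))  →  k(a, g(b, a))   [R1 at 2]
4. k(a, g(b, a))  →  k(a, e)   [R8 at 2]
5. k(a, e)  →  a   [R1 at ε]

Reduce t₂ = k(a, k(k(k(k(p(e), p(p(p(a)))), e), a), e)):
1. k(a, k(k(k(k(p(e), p(p(p(a)))), e), a), e))  →  k(a, k(k(k(p(e), p(p(p(a)))), e), a))   [R1 at 2]
2. k(a, k(k(k(p(e), p(p(p(a)))), e), a))  →  k(a, k(k(p(e), p(p(p(a)))), e))   [R2 at 2]
3. k(a, k(k(p(e), p(p(p(a)))), e))  →  k(a, k(p(e), p(p(p(a)))))   [R1 at 2]
4. k(a, k(p(e), p(p(p(a)))))  →  k(a, e)   [R5 at 2]
5. k(a, e)  →  a   [R1 at ε]

yes — NF(t₁) = a, NF(t₂) = a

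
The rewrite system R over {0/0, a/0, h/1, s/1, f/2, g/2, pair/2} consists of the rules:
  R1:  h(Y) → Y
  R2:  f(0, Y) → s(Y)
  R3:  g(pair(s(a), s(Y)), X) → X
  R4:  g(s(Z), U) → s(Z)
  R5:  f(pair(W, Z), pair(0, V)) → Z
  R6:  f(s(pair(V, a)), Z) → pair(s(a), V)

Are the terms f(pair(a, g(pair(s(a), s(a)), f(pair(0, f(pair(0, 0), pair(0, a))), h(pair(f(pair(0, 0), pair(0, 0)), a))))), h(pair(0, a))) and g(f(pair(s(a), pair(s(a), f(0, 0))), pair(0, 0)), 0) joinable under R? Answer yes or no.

Reduce t₁ = f(pair(a, g(pair(s(a), s(a)), f(pair(0, f(pair(0, 0), pair(0, a))), h(pair(f(pair(0, 0), pair(0, 0)), a))))), h(pair(0, a))):
1. f(pair(a, g(pair(s(a), s(a)), f(pair(0, f(pair(0, 0), pair(0, a))), h(pair(f(pair(0, 0), pair(0, 0)), a))))), h(pair(0, a)))  →  f(pair(a, f(pair(0, f(pair(0, 0), pair(0, a))), h(pair(f(pair(0, 0), pair(0, 0)), a)))), h(pair(0, a)))   [R3 at 1.2]
2. f(pair(a, f(pair(0, f(pair(0, 0), pair(0, a))), h(pair(f(pair(0, 0), pair(0, 0)), a)))), h(pair(0, a)))  →  f(pair(a, f(pair(0, 0), h(pair(f(pair(0, 0), pair(0, 0)), a)))), h(pair(0, a)))   [R5 at 1.2.1.2]
3. f(pair(a, f(pair(0, 0), h(pair(f(pair(0, 0), pair(0, 0)), a)))), h(pair(0, a)))  →  f(pair(a, f(pair(0, 0), pair(f(pair(0, 0), pair(0, 0)), a))), h(pair(0, a)))   [R1 at 1.2.2]
4. f(pair(a, f(pair(0, 0), pair(f(pair(0, 0), pair(0, 0)), a))), h(pair(0, a)))  →  f(pair(a, f(pair(0, 0), pair(0, a))), h(pair(0, a)))   [R5 at 1.2.2.1]
5. f(pair(a, f(pair(0, 0), pair(0, a))), h(pair(0, a)))  →  f(pair(a, 0), h(pair(0, a)))   [R5 at 1.2]
6. f(pair(a, 0), h(pair(0, a)))  →  f(pair(a, 0), pair(0, a))   [R1 at 2]
7. f(pair(a, 0), pair(0, a))  →  0   [R5 at ε]

Reduce t₂ = g(f(pair(s(a), pair(s(a), f(0, 0))), pair(0, 0)), 0):
1. g(f(pair(s(a), pair(s(a), f(0, 0))), pair(0, 0)), 0)  →  g(pair(s(a), f(0, 0)), 0)   [R5 at 1]
2. g(pair(s(a), f(0, 0)), 0)  →  g(pair(s(a), s(0)), 0)   [R2 at 1.2]
3. g(pair(s(a), s(0)), 0)  →  0   [R3 at ε]

yes — NF(t₁) = 0, NF(t₂) = 0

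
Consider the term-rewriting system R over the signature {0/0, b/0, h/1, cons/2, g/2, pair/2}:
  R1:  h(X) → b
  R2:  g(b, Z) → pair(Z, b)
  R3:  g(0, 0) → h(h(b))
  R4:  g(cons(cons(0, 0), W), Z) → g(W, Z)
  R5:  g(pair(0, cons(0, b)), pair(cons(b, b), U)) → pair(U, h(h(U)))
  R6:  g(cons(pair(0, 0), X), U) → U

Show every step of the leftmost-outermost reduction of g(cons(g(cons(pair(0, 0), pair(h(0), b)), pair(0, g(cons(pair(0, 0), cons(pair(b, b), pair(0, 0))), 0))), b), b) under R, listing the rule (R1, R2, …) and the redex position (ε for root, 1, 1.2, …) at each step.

1. g(cons(g(cons(pair(0, 0), pair(h(0), b)), pair(0, g(cons(pair(0, 0), cons(pair(b, b), pair(0, 0))), 0))), b), b)  →  g(cons(pair(0, g(cons(pair(0, 0), cons(pair(b, b), pair(0, 0))), 0)), b), b)   [R6 at 1.1]
2. g(cons(pair(0, g(cons(pair(0, 0), cons(pair(b, b), pair(0, 0))), 0)), b), b)  →  g(cons(pair(0, 0), b), b)   [R6 at 1.1.2]
3. g(cons(pair(0, 0), b), b)  →  b   [R6 at ε]

b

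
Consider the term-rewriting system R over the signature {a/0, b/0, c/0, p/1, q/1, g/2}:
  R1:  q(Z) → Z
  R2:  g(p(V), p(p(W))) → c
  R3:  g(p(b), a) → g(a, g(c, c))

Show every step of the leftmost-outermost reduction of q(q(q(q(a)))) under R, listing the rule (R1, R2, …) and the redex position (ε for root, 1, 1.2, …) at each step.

a

1. q(q(q(q(a))))  →  q(q(q(a)))   [R1 at ε]
2. q(q(q(a)))  →  q(q(a))   [R1 at ε]
3. q(q(a))  →  q(a)   [R1 at ε]
4. q(a)  →  a   [R1 at ε]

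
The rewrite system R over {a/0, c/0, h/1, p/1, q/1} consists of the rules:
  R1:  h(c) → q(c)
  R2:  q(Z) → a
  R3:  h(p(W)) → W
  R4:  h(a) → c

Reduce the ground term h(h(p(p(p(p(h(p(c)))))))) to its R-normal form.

p(p(c))

1. h(h(p(p(p(p(h(p(c))))))))  →  h(p(p(p(h(p(c))))))   [R3 at 1]
2. h(p(p(p(h(p(c))))))  →  p(p(h(p(c))))   [R3 at ε]
3. p(p(h(p(c))))  →  p(p(c))   [R3 at 1.1]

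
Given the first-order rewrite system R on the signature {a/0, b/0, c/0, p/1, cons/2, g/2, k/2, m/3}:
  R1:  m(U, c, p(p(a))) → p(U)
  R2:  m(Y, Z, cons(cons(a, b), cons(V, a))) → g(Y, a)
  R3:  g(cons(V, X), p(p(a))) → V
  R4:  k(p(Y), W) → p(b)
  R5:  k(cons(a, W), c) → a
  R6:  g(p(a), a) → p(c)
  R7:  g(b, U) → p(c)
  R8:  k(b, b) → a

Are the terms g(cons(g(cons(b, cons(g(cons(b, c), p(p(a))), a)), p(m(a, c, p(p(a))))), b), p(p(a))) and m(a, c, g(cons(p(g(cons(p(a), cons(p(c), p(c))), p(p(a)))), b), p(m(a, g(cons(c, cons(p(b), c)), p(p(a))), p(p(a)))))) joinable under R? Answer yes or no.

Reduce t₁ = g(cons(g(cons(b, cons(g(cons(b, c), p(p(a))), a)), p(m(a, c, p(p(a))))), b), p(p(a))):
1. g(cons(g(cons(b, cons(g(cons(b, c), p(p(a))), a)), p(m(a, c, p(p(a))))), b), p(p(a)))  →  g(cons(b, cons(g(cons(b, c), p(p(a))), a)), p(m(a, c, p(p(a)))))   [R3 at ε]
2. g(cons(b, cons(g(cons(b, c), p(p(a))), a)), p(m(a, c, p(p(a)))))  →  g(cons(b, cons(b, a)), p(m(a, c, p(p(a)))))   [R3 at 1.2.1]
3. g(cons(b, cons(b, a)), p(m(a, c, p(p(a)))))  →  g(cons(b, cons(b, a)), p(p(a)))   [R1 at 2.1]
4. g(cons(b, cons(b, a)), p(p(a)))  →  b   [R3 at ε]

Reduce t₂ = m(a, c, g(cons(p(g(cons(p(a), cons(p(c), p(c))), p(p(a)))), b), p(m(a, g(cons(c, cons(p(b), c)), p(p(a))), p(p(a)))))):
1. m(a, c, g(cons(p(g(cons(p(a), cons(p(c), p(c))), p(p(a)))), b), p(m(a, g(cons(c, cons(p(b), c)), p(p(a))), p(p(a))))))  →  m(a, c, g(cons(p(p(a)), b), p(m(a, g(cons(c, cons(p(b), c)), p(p(a))), p(p(a))))))   [R3 at 3.1.1.1]
2. m(a, c, g(cons(p(p(a)), b), p(m(a, g(cons(c, cons(p(b), c)), p(p(a))), p(p(a))))))  →  m(a, c, g(cons(p(p(a)), b), p(m(a, c, p(p(a))))))   [R3 at 3.2.1.2]
3. m(a, c, g(cons(p(p(a)), b), p(m(a, c, p(p(a))))))  →  m(a, c, g(cons(p(p(a)), b), p(p(a))))   [R1 at 3.2.1]
4. m(a, c, g(cons(p(p(a)), b), p(p(a))))  →  m(a, c, p(p(a)))   [R3 at 3]
5. m(a, c, p(p(a)))  →  p(a)   [R1 at ε]

no — NF(t₁) = b, NF(t₂) = p(a)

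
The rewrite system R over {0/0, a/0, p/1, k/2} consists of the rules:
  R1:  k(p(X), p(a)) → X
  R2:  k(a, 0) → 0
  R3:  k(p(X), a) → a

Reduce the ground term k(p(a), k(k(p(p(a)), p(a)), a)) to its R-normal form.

1. k(p(a), k(k(p(p(a)), p(a)), a))  →  k(p(a), k(p(a), a))   [R1 at 2.1]
2. k(p(a), k(p(a), a))  →  k(p(a), a)   [R3 at 2]
3. k(p(a), a)  →  a   [R3 at ε]

a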